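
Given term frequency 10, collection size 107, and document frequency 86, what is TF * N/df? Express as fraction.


TF * (N/df)
= 10 * (107/86)
= 10 * 107/86
= 535/43

535/43


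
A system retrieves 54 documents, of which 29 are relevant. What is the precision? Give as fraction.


Precision = relevant_retrieved / total_retrieved
= 29 / 54
= 29 / (29 + 25)
= 29/54

29/54


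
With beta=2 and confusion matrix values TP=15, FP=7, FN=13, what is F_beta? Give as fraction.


P = TP/(TP+FP) = 15/22 = 15/22
R = TP/(TP+FN) = 15/28 = 15/28
beta^2 = 2^2 = 4
(1 + beta^2) = 5
Numerator = (1+beta^2)*P*R = 1125/616
Denominator = beta^2*P + R = 30/11 + 15/28 = 1005/308
F_beta = 75/134

75/134


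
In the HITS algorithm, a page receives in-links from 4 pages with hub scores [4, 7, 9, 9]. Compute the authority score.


Authority = sum of hub scores of in-linkers
In-link 1: hub score = 4
In-link 2: hub score = 7
In-link 3: hub score = 9
In-link 4: hub score = 9
Authority = 4 + 7 + 9 + 9 = 29

29


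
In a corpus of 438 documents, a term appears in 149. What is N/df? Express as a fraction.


IDF ratio = N / df
= 438 / 149
= 438/149

438/149


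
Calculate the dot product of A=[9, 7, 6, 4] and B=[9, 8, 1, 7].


Dot product = sum of element-wise products
A[0]*B[0] = 9*9 = 81
A[1]*B[1] = 7*8 = 56
A[2]*B[2] = 6*1 = 6
A[3]*B[3] = 4*7 = 28
Sum = 81 + 56 + 6 + 28 = 171

171


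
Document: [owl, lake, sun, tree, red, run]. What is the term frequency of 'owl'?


Document has 6 words
Scanning for 'owl':
Found at positions: [0]
Count = 1

1


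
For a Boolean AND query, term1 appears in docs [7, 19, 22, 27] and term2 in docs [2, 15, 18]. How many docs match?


Boolean AND: find intersection of posting lists
term1 docs: [7, 19, 22, 27]
term2 docs: [2, 15, 18]
Intersection: []
|intersection| = 0

0


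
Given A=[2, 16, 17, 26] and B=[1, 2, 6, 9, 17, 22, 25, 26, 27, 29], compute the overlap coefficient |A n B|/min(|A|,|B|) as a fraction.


A intersect B = [2, 17, 26]
|A intersect B| = 3
min(|A|, |B|) = min(4, 10) = 4
Overlap = 3 / 4 = 3/4

3/4


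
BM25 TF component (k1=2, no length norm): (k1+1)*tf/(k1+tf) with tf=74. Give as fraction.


BM25 TF component = (k1+1)*tf / (k1+tf)
k1 = 2, tf = 74
Numerator = (2+1)*74 = 222
Denominator = 2 + 74 = 76
= 222/76 = 111/38

111/38


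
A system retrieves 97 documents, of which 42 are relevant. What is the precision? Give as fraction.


Precision = relevant_retrieved / total_retrieved
= 42 / 97
= 42 / (42 + 55)
= 42/97

42/97


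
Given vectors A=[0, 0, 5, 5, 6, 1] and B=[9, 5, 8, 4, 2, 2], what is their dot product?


Dot product = sum of element-wise products
A[0]*B[0] = 0*9 = 0
A[1]*B[1] = 0*5 = 0
A[2]*B[2] = 5*8 = 40
A[3]*B[3] = 5*4 = 20
A[4]*B[4] = 6*2 = 12
A[5]*B[5] = 1*2 = 2
Sum = 0 + 0 + 40 + 20 + 12 + 2 = 74

74


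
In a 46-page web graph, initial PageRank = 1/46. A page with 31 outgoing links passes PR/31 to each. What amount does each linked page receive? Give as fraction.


Initial PR = 1/46 = 1/46
Outlinks = 31
Contribution per link = PR / outlinks
= 1/46 / 31
= 1/1426

1/1426


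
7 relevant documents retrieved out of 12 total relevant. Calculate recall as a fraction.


Recall = retrieved_relevant / total_relevant
= 7 / 12
= 7 / (7 + 5)
= 7/12

7/12


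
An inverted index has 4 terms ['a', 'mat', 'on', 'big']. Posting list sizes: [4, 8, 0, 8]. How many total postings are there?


Summing posting list sizes:
'a': 4 postings
'mat': 8 postings
'on': 0 postings
'big': 8 postings
Total = 4 + 8 + 0 + 8 = 20

20


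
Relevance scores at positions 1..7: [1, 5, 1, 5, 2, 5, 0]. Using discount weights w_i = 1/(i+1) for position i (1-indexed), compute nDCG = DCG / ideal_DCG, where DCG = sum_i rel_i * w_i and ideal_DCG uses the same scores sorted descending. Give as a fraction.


Position discount weights w_i = 1/(i+1) for i=1..7:
Weights = [1/2, 1/3, 1/4, 1/5, 1/6, 1/7, 1/8]
Actual relevance: [1, 5, 1, 5, 2, 5, 0]
DCG = 1/2 + 5/3 + 1/4 + 5/5 + 2/6 + 5/7 + 0/8 = 125/28
Ideal relevance (sorted desc): [5, 5, 5, 2, 1, 1, 0]
Ideal DCG = 5/2 + 5/3 + 5/4 + 2/5 + 1/6 + 1/7 + 0/8 = 2573/420
nDCG = DCG / ideal_DCG = 125/28 / 2573/420 = 1875/2573

1875/2573


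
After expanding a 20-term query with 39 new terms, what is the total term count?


Original terms: 20
Expansion terms: 39
Total = 20 + 39 = 59

59


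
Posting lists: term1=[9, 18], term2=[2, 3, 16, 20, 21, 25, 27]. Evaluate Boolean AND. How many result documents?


Boolean AND: find intersection of posting lists
term1 docs: [9, 18]
term2 docs: [2, 3, 16, 20, 21, 25, 27]
Intersection: []
|intersection| = 0

0


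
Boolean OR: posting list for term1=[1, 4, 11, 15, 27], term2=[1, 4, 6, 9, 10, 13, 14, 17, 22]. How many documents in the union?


Boolean OR: find union of posting lists
term1 docs: [1, 4, 11, 15, 27]
term2 docs: [1, 4, 6, 9, 10, 13, 14, 17, 22]
Union: [1, 4, 6, 9, 10, 11, 13, 14, 15, 17, 22, 27]
|union| = 12

12


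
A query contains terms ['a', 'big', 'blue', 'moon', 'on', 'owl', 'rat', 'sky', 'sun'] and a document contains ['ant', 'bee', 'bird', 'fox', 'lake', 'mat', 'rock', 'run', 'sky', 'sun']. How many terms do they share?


Query terms: ['a', 'big', 'blue', 'moon', 'on', 'owl', 'rat', 'sky', 'sun']
Document terms: ['ant', 'bee', 'bird', 'fox', 'lake', 'mat', 'rock', 'run', 'sky', 'sun']
Common terms: ['sky', 'sun']
Overlap count = 2

2


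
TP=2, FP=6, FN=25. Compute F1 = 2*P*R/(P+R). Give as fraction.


F1 = 2 * P * R / (P + R)
P = TP/(TP+FP) = 2/8 = 1/4
R = TP/(TP+FN) = 2/27 = 2/27
2 * P * R = 2 * 1/4 * 2/27 = 1/27
P + R = 1/4 + 2/27 = 35/108
F1 = 1/27 / 35/108 = 4/35

4/35


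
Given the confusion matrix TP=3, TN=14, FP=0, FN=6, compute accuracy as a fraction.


Accuracy = (TP + TN) / (TP + TN + FP + FN)
TP + TN = 3 + 14 = 17
Total = 3 + 14 + 0 + 6 = 23
Accuracy = 17 / 23 = 17/23

17/23


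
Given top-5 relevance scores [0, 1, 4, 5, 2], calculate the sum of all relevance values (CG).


Cumulative Gain = sum of relevance scores
Position 1: rel=0, running sum=0
Position 2: rel=1, running sum=1
Position 3: rel=4, running sum=5
Position 4: rel=5, running sum=10
Position 5: rel=2, running sum=12
CG = 12

12


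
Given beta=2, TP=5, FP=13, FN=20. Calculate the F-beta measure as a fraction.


P = TP/(TP+FP) = 5/18 = 5/18
R = TP/(TP+FN) = 5/25 = 1/5
beta^2 = 2^2 = 4
(1 + beta^2) = 5
Numerator = (1+beta^2)*P*R = 5/18
Denominator = beta^2*P + R = 10/9 + 1/5 = 59/45
F_beta = 25/118

25/118


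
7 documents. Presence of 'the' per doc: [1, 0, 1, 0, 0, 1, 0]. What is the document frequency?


Checking each document for 'the':
Doc 1: present
Doc 2: absent
Doc 3: present
Doc 4: absent
Doc 5: absent
Doc 6: present
Doc 7: absent
df = sum of presences = 1 + 0 + 1 + 0 + 0 + 1 + 0 = 3

3


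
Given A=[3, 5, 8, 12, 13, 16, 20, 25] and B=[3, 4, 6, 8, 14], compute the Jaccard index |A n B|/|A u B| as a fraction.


A intersect B = [3, 8]
|A intersect B| = 2
A union B = [3, 4, 5, 6, 8, 12, 13, 14, 16, 20, 25]
|A union B| = 11
Jaccard = 2/11 = 2/11

2/11


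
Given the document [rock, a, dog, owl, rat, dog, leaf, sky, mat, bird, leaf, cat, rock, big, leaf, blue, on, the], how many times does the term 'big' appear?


Document has 18 words
Scanning for 'big':
Found at positions: [13]
Count = 1

1


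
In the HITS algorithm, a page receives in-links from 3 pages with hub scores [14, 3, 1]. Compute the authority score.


Authority = sum of hub scores of in-linkers
In-link 1: hub score = 14
In-link 2: hub score = 3
In-link 3: hub score = 1
Authority = 14 + 3 + 1 = 18

18


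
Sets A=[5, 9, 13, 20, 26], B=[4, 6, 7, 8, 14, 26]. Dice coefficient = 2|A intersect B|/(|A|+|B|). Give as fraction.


A intersect B = [26]
|A intersect B| = 1
|A| = 5, |B| = 6
Dice = 2*1 / (5+6)
= 2 / 11 = 2/11

2/11


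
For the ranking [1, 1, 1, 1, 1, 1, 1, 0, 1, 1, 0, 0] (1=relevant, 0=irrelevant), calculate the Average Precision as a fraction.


Computing P@k for each relevant position:
Position 1: relevant, P@1 = 1/1 = 1
Position 2: relevant, P@2 = 2/2 = 1
Position 3: relevant, P@3 = 3/3 = 1
Position 4: relevant, P@4 = 4/4 = 1
Position 5: relevant, P@5 = 5/5 = 1
Position 6: relevant, P@6 = 6/6 = 1
Position 7: relevant, P@7 = 7/7 = 1
Position 8: not relevant
Position 9: relevant, P@9 = 8/9 = 8/9
Position 10: relevant, P@10 = 9/10 = 9/10
Position 11: not relevant
Position 12: not relevant
Sum of P@k = 1 + 1 + 1 + 1 + 1 + 1 + 1 + 8/9 + 9/10 = 791/90
AP = 791/90 / 9 = 791/810

791/810


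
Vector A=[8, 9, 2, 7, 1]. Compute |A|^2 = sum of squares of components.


|A|^2 = sum of squared components
A[0]^2 = 8^2 = 64
A[1]^2 = 9^2 = 81
A[2]^2 = 2^2 = 4
A[3]^2 = 7^2 = 49
A[4]^2 = 1^2 = 1
Sum = 64 + 81 + 4 + 49 + 1 = 199

199


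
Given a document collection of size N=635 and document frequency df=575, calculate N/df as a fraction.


IDF ratio = N / df
= 635 / 575
= 127/115

127/115


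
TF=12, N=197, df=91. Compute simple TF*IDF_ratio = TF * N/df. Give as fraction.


TF * (N/df)
= 12 * (197/91)
= 12 * 197/91
= 2364/91

2364/91


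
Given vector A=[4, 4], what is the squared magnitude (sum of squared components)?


|A|^2 = sum of squared components
A[0]^2 = 4^2 = 16
A[1]^2 = 4^2 = 16
Sum = 16 + 16 = 32

32


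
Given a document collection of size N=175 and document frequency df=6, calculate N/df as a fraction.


IDF ratio = N / df
= 175 / 6
= 175/6

175/6


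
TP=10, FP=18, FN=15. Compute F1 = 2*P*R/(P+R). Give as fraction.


F1 = 2 * P * R / (P + R)
P = TP/(TP+FP) = 10/28 = 5/14
R = TP/(TP+FN) = 10/25 = 2/5
2 * P * R = 2 * 5/14 * 2/5 = 2/7
P + R = 5/14 + 2/5 = 53/70
F1 = 2/7 / 53/70 = 20/53

20/53


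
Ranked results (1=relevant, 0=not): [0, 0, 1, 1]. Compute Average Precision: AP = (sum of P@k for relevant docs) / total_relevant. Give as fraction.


Computing P@k for each relevant position:
Position 1: not relevant
Position 2: not relevant
Position 3: relevant, P@3 = 1/3 = 1/3
Position 4: relevant, P@4 = 2/4 = 1/2
Sum of P@k = 1/3 + 1/2 = 5/6
AP = 5/6 / 2 = 5/12

5/12


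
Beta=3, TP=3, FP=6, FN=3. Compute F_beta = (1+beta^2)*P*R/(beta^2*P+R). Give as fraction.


P = TP/(TP+FP) = 3/9 = 1/3
R = TP/(TP+FN) = 3/6 = 1/2
beta^2 = 3^2 = 9
(1 + beta^2) = 10
Numerator = (1+beta^2)*P*R = 5/3
Denominator = beta^2*P + R = 3 + 1/2 = 7/2
F_beta = 10/21

10/21


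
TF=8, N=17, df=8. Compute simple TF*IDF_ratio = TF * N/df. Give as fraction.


TF * (N/df)
= 8 * (17/8)
= 8 * 17/8
= 17

17


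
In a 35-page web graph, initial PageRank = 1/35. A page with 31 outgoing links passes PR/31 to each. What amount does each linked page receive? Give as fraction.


Initial PR = 1/35 = 1/35
Outlinks = 31
Contribution per link = PR / outlinks
= 1/35 / 31
= 1/1085

1/1085


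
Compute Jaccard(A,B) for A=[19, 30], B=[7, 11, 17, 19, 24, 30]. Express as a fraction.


A intersect B = [19, 30]
|A intersect B| = 2
A union B = [7, 11, 17, 19, 24, 30]
|A union B| = 6
Jaccard = 2/6 = 1/3

1/3


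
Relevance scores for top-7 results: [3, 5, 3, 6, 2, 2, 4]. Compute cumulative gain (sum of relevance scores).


Cumulative Gain = sum of relevance scores
Position 1: rel=3, running sum=3
Position 2: rel=5, running sum=8
Position 3: rel=3, running sum=11
Position 4: rel=6, running sum=17
Position 5: rel=2, running sum=19
Position 6: rel=2, running sum=21
Position 7: rel=4, running sum=25
CG = 25

25


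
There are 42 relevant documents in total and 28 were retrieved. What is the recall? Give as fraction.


Recall = retrieved_relevant / total_relevant
= 28 / 42
= 28 / (28 + 14)
= 2/3

2/3


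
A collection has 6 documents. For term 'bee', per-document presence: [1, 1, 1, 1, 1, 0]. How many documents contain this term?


Checking each document for 'bee':
Doc 1: present
Doc 2: present
Doc 3: present
Doc 4: present
Doc 5: present
Doc 6: absent
df = sum of presences = 1 + 1 + 1 + 1 + 1 + 0 = 5

5


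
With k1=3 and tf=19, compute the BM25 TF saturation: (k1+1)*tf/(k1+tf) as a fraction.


BM25 TF component = (k1+1)*tf / (k1+tf)
k1 = 3, tf = 19
Numerator = (3+1)*19 = 76
Denominator = 3 + 19 = 22
= 76/22 = 38/11

38/11


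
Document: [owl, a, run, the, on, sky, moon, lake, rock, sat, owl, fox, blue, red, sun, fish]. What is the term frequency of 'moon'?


Document has 16 words
Scanning for 'moon':
Found at positions: [6]
Count = 1

1


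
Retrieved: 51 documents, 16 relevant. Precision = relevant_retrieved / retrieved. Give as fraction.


Precision = relevant_retrieved / total_retrieved
= 16 / 51
= 16 / (16 + 35)
= 16/51

16/51


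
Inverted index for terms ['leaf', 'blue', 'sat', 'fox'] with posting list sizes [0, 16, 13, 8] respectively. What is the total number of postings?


Summing posting list sizes:
'leaf': 0 postings
'blue': 16 postings
'sat': 13 postings
'fox': 8 postings
Total = 0 + 16 + 13 + 8 = 37

37


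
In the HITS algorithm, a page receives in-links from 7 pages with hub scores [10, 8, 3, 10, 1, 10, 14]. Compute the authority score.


Authority = sum of hub scores of in-linkers
In-link 1: hub score = 10
In-link 2: hub score = 8
In-link 3: hub score = 3
In-link 4: hub score = 10
In-link 5: hub score = 1
In-link 6: hub score = 10
In-link 7: hub score = 14
Authority = 10 + 8 + 3 + 10 + 1 + 10 + 14 = 56

56


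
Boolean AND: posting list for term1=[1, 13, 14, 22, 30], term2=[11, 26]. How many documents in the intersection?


Boolean AND: find intersection of posting lists
term1 docs: [1, 13, 14, 22, 30]
term2 docs: [11, 26]
Intersection: []
|intersection| = 0

0


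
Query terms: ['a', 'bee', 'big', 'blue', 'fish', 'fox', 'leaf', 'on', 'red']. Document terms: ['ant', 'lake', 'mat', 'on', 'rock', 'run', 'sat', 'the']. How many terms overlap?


Query terms: ['a', 'bee', 'big', 'blue', 'fish', 'fox', 'leaf', 'on', 'red']
Document terms: ['ant', 'lake', 'mat', 'on', 'rock', 'run', 'sat', 'the']
Common terms: ['on']
Overlap count = 1

1


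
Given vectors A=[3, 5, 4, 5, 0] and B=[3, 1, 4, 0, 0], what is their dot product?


Dot product = sum of element-wise products
A[0]*B[0] = 3*3 = 9
A[1]*B[1] = 5*1 = 5
A[2]*B[2] = 4*4 = 16
A[3]*B[3] = 5*0 = 0
A[4]*B[4] = 0*0 = 0
Sum = 9 + 5 + 16 + 0 + 0 = 30

30


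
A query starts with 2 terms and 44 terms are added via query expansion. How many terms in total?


Original terms: 2
Expansion terms: 44
Total = 2 + 44 = 46

46


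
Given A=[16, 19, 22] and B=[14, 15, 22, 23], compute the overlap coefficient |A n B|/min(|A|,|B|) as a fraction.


A intersect B = [22]
|A intersect B| = 1
min(|A|, |B|) = min(3, 4) = 3
Overlap = 1 / 3 = 1/3

1/3


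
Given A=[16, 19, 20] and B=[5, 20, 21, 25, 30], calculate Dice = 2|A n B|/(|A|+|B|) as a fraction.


A intersect B = [20]
|A intersect B| = 1
|A| = 3, |B| = 5
Dice = 2*1 / (3+5)
= 2 / 8 = 1/4

1/4


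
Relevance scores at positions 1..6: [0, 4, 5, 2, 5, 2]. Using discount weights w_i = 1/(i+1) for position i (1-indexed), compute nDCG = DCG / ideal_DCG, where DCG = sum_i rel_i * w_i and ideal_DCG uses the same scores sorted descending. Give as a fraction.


Position discount weights w_i = 1/(i+1) for i=1..6:
Weights = [1/2, 1/3, 1/4, 1/5, 1/6, 1/7]
Actual relevance: [0, 4, 5, 2, 5, 2]
DCG = 0/2 + 4/3 + 5/4 + 2/5 + 5/6 + 2/7 = 1723/420
Ideal relevance (sorted desc): [5, 5, 4, 2, 2, 0]
Ideal DCG = 5/2 + 5/3 + 4/4 + 2/5 + 2/6 + 0/7 = 59/10
nDCG = DCG / ideal_DCG = 1723/420 / 59/10 = 1723/2478

1723/2478


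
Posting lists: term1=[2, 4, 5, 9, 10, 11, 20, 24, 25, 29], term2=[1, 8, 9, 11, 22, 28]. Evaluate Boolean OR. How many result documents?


Boolean OR: find union of posting lists
term1 docs: [2, 4, 5, 9, 10, 11, 20, 24, 25, 29]
term2 docs: [1, 8, 9, 11, 22, 28]
Union: [1, 2, 4, 5, 8, 9, 10, 11, 20, 22, 24, 25, 28, 29]
|union| = 14

14


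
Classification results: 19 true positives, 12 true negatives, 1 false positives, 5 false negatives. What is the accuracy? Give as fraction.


Accuracy = (TP + TN) / (TP + TN + FP + FN)
TP + TN = 19 + 12 = 31
Total = 19 + 12 + 1 + 5 = 37
Accuracy = 31 / 37 = 31/37

31/37


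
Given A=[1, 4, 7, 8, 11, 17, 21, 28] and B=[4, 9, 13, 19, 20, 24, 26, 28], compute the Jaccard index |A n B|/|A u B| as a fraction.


A intersect B = [4, 28]
|A intersect B| = 2
A union B = [1, 4, 7, 8, 9, 11, 13, 17, 19, 20, 21, 24, 26, 28]
|A union B| = 14
Jaccard = 2/14 = 1/7

1/7


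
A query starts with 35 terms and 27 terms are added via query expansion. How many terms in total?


Original terms: 35
Expansion terms: 27
Total = 35 + 27 = 62

62


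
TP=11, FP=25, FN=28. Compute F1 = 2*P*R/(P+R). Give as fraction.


F1 = 2 * P * R / (P + R)
P = TP/(TP+FP) = 11/36 = 11/36
R = TP/(TP+FN) = 11/39 = 11/39
2 * P * R = 2 * 11/36 * 11/39 = 121/702
P + R = 11/36 + 11/39 = 275/468
F1 = 121/702 / 275/468 = 22/75

22/75


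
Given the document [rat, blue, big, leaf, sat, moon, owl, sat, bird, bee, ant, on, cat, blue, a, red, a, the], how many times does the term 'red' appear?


Document has 18 words
Scanning for 'red':
Found at positions: [15]
Count = 1

1


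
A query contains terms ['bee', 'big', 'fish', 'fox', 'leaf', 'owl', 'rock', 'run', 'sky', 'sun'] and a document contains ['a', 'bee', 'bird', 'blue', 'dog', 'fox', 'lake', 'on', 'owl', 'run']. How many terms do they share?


Query terms: ['bee', 'big', 'fish', 'fox', 'leaf', 'owl', 'rock', 'run', 'sky', 'sun']
Document terms: ['a', 'bee', 'bird', 'blue', 'dog', 'fox', 'lake', 'on', 'owl', 'run']
Common terms: ['bee', 'fox', 'owl', 'run']
Overlap count = 4

4


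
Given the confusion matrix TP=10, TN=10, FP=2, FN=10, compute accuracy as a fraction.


Accuracy = (TP + TN) / (TP + TN + FP + FN)
TP + TN = 10 + 10 = 20
Total = 10 + 10 + 2 + 10 = 32
Accuracy = 20 / 32 = 5/8

5/8


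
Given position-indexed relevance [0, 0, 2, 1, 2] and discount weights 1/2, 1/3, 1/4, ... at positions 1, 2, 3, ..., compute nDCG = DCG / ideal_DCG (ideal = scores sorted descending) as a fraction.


Position discount weights w_i = 1/(i+1) for i=1..5:
Weights = [1/2, 1/3, 1/4, 1/5, 1/6]
Actual relevance: [0, 0, 2, 1, 2]
DCG = 0/2 + 0/3 + 2/4 + 1/5 + 2/6 = 31/30
Ideal relevance (sorted desc): [2, 2, 1, 0, 0]
Ideal DCG = 2/2 + 2/3 + 1/4 + 0/5 + 0/6 = 23/12
nDCG = DCG / ideal_DCG = 31/30 / 23/12 = 62/115

62/115


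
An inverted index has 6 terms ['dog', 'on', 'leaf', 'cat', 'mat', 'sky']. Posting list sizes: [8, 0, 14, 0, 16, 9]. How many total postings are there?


Summing posting list sizes:
'dog': 8 postings
'on': 0 postings
'leaf': 14 postings
'cat': 0 postings
'mat': 16 postings
'sky': 9 postings
Total = 8 + 0 + 14 + 0 + 16 + 9 = 47

47


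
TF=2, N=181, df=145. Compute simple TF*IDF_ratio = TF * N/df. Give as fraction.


TF * (N/df)
= 2 * (181/145)
= 2 * 181/145
= 362/145

362/145


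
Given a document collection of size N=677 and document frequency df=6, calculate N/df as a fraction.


IDF ratio = N / df
= 677 / 6
= 677/6

677/6


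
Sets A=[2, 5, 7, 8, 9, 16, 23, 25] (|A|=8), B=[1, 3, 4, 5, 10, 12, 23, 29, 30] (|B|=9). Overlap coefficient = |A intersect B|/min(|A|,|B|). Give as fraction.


A intersect B = [5, 23]
|A intersect B| = 2
min(|A|, |B|) = min(8, 9) = 8
Overlap = 2 / 8 = 1/4

1/4


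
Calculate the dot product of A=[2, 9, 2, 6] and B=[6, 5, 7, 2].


Dot product = sum of element-wise products
A[0]*B[0] = 2*6 = 12
A[1]*B[1] = 9*5 = 45
A[2]*B[2] = 2*7 = 14
A[3]*B[3] = 6*2 = 12
Sum = 12 + 45 + 14 + 12 = 83

83


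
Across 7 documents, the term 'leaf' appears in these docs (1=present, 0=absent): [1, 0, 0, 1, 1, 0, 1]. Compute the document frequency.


Checking each document for 'leaf':
Doc 1: present
Doc 2: absent
Doc 3: absent
Doc 4: present
Doc 5: present
Doc 6: absent
Doc 7: present
df = sum of presences = 1 + 0 + 0 + 1 + 1 + 0 + 1 = 4

4


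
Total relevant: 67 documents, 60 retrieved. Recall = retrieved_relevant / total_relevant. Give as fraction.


Recall = retrieved_relevant / total_relevant
= 60 / 67
= 60 / (60 + 7)
= 60/67

60/67


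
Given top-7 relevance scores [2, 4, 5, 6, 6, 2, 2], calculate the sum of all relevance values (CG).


Cumulative Gain = sum of relevance scores
Position 1: rel=2, running sum=2
Position 2: rel=4, running sum=6
Position 3: rel=5, running sum=11
Position 4: rel=6, running sum=17
Position 5: rel=6, running sum=23
Position 6: rel=2, running sum=25
Position 7: rel=2, running sum=27
CG = 27

27


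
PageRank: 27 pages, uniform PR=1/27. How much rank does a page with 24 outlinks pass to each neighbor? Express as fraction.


Initial PR = 1/27 = 1/27
Outlinks = 24
Contribution per link = PR / outlinks
= 1/27 / 24
= 1/648

1/648


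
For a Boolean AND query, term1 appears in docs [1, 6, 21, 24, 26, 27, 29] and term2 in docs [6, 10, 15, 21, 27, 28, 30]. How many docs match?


Boolean AND: find intersection of posting lists
term1 docs: [1, 6, 21, 24, 26, 27, 29]
term2 docs: [6, 10, 15, 21, 27, 28, 30]
Intersection: [6, 21, 27]
|intersection| = 3

3


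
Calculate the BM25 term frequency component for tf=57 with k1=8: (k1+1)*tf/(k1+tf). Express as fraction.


BM25 TF component = (k1+1)*tf / (k1+tf)
k1 = 8, tf = 57
Numerator = (8+1)*57 = 513
Denominator = 8 + 57 = 65
= 513/65 = 513/65

513/65


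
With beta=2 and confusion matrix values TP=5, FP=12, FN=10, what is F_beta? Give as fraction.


P = TP/(TP+FP) = 5/17 = 5/17
R = TP/(TP+FN) = 5/15 = 1/3
beta^2 = 2^2 = 4
(1 + beta^2) = 5
Numerator = (1+beta^2)*P*R = 25/51
Denominator = beta^2*P + R = 20/17 + 1/3 = 77/51
F_beta = 25/77

25/77


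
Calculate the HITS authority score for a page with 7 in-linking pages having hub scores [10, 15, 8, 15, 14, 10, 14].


Authority = sum of hub scores of in-linkers
In-link 1: hub score = 10
In-link 2: hub score = 15
In-link 3: hub score = 8
In-link 4: hub score = 15
In-link 5: hub score = 14
In-link 6: hub score = 10
In-link 7: hub score = 14
Authority = 10 + 15 + 8 + 15 + 14 + 10 + 14 = 86

86


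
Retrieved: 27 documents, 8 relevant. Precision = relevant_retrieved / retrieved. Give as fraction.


Precision = relevant_retrieved / total_retrieved
= 8 / 27
= 8 / (8 + 19)
= 8/27

8/27


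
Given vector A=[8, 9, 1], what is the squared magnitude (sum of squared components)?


|A|^2 = sum of squared components
A[0]^2 = 8^2 = 64
A[1]^2 = 9^2 = 81
A[2]^2 = 1^2 = 1
Sum = 64 + 81 + 1 = 146

146


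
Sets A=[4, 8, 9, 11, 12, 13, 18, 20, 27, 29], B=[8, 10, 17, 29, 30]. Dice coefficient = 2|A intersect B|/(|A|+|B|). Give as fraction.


A intersect B = [8, 29]
|A intersect B| = 2
|A| = 10, |B| = 5
Dice = 2*2 / (10+5)
= 4 / 15 = 4/15

4/15


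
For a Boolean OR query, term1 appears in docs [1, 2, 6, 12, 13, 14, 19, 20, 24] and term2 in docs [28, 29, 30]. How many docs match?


Boolean OR: find union of posting lists
term1 docs: [1, 2, 6, 12, 13, 14, 19, 20, 24]
term2 docs: [28, 29, 30]
Union: [1, 2, 6, 12, 13, 14, 19, 20, 24, 28, 29, 30]
|union| = 12

12


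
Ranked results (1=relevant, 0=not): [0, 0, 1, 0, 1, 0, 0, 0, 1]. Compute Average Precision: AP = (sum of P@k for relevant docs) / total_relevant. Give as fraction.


Computing P@k for each relevant position:
Position 1: not relevant
Position 2: not relevant
Position 3: relevant, P@3 = 1/3 = 1/3
Position 4: not relevant
Position 5: relevant, P@5 = 2/5 = 2/5
Position 6: not relevant
Position 7: not relevant
Position 8: not relevant
Position 9: relevant, P@9 = 3/9 = 1/3
Sum of P@k = 1/3 + 2/5 + 1/3 = 16/15
AP = 16/15 / 3 = 16/45

16/45


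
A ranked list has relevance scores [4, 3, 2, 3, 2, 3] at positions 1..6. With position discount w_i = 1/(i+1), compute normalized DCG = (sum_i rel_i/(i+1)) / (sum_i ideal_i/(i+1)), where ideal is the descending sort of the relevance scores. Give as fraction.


Position discount weights w_i = 1/(i+1) for i=1..6:
Weights = [1/2, 1/3, 1/4, 1/5, 1/6, 1/7]
Actual relevance: [4, 3, 2, 3, 2, 3]
DCG = 4/2 + 3/3 + 2/4 + 3/5 + 2/6 + 3/7 = 1021/210
Ideal relevance (sorted desc): [4, 3, 3, 3, 2, 2]
Ideal DCG = 4/2 + 3/3 + 3/4 + 3/5 + 2/6 + 2/7 = 2087/420
nDCG = DCG / ideal_DCG = 1021/210 / 2087/420 = 2042/2087

2042/2087


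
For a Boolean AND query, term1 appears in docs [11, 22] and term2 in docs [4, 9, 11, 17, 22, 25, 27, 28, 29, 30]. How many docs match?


Boolean AND: find intersection of posting lists
term1 docs: [11, 22]
term2 docs: [4, 9, 11, 17, 22, 25, 27, 28, 29, 30]
Intersection: [11, 22]
|intersection| = 2

2


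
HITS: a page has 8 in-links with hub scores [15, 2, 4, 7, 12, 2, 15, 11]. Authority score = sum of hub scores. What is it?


Authority = sum of hub scores of in-linkers
In-link 1: hub score = 15
In-link 2: hub score = 2
In-link 3: hub score = 4
In-link 4: hub score = 7
In-link 5: hub score = 12
In-link 6: hub score = 2
In-link 7: hub score = 15
In-link 8: hub score = 11
Authority = 15 + 2 + 4 + 7 + 12 + 2 + 15 + 11 = 68

68


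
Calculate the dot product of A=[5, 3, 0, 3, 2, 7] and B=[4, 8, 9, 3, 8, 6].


Dot product = sum of element-wise products
A[0]*B[0] = 5*4 = 20
A[1]*B[1] = 3*8 = 24
A[2]*B[2] = 0*9 = 0
A[3]*B[3] = 3*3 = 9
A[4]*B[4] = 2*8 = 16
A[5]*B[5] = 7*6 = 42
Sum = 20 + 24 + 0 + 9 + 16 + 42 = 111

111


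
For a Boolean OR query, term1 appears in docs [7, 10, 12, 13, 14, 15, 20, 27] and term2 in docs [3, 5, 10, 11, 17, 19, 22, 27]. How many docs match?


Boolean OR: find union of posting lists
term1 docs: [7, 10, 12, 13, 14, 15, 20, 27]
term2 docs: [3, 5, 10, 11, 17, 19, 22, 27]
Union: [3, 5, 7, 10, 11, 12, 13, 14, 15, 17, 19, 20, 22, 27]
|union| = 14

14


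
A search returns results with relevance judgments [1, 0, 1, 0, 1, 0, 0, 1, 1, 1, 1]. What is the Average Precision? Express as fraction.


Computing P@k for each relevant position:
Position 1: relevant, P@1 = 1/1 = 1
Position 2: not relevant
Position 3: relevant, P@3 = 2/3 = 2/3
Position 4: not relevant
Position 5: relevant, P@5 = 3/5 = 3/5
Position 6: not relevant
Position 7: not relevant
Position 8: relevant, P@8 = 4/8 = 1/2
Position 9: relevant, P@9 = 5/9 = 5/9
Position 10: relevant, P@10 = 6/10 = 3/5
Position 11: relevant, P@11 = 7/11 = 7/11
Sum of P@k = 1 + 2/3 + 3/5 + 1/2 + 5/9 + 3/5 + 7/11 = 4513/990
AP = 4513/990 / 7 = 4513/6930

4513/6930


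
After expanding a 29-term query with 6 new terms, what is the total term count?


Original terms: 29
Expansion terms: 6
Total = 29 + 6 = 35

35


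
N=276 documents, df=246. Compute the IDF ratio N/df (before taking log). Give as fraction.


IDF ratio = N / df
= 276 / 246
= 46/41

46/41


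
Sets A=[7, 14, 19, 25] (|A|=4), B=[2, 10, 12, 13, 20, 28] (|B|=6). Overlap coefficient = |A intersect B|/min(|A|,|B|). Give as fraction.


A intersect B = []
|A intersect B| = 0
min(|A|, |B|) = min(4, 6) = 4
Overlap = 0 / 4 = 0

0


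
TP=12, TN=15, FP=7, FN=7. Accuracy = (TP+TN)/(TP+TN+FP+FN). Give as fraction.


Accuracy = (TP + TN) / (TP + TN + FP + FN)
TP + TN = 12 + 15 = 27
Total = 12 + 15 + 7 + 7 = 41
Accuracy = 27 / 41 = 27/41

27/41


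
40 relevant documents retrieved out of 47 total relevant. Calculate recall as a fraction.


Recall = retrieved_relevant / total_relevant
= 40 / 47
= 40 / (40 + 7)
= 40/47

40/47


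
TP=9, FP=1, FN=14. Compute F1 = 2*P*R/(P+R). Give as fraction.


F1 = 2 * P * R / (P + R)
P = TP/(TP+FP) = 9/10 = 9/10
R = TP/(TP+FN) = 9/23 = 9/23
2 * P * R = 2 * 9/10 * 9/23 = 81/115
P + R = 9/10 + 9/23 = 297/230
F1 = 81/115 / 297/230 = 6/11

6/11


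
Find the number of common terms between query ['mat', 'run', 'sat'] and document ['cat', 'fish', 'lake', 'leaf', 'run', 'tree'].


Query terms: ['mat', 'run', 'sat']
Document terms: ['cat', 'fish', 'lake', 'leaf', 'run', 'tree']
Common terms: ['run']
Overlap count = 1

1


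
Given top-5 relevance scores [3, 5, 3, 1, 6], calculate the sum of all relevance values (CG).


Cumulative Gain = sum of relevance scores
Position 1: rel=3, running sum=3
Position 2: rel=5, running sum=8
Position 3: rel=3, running sum=11
Position 4: rel=1, running sum=12
Position 5: rel=6, running sum=18
CG = 18

18


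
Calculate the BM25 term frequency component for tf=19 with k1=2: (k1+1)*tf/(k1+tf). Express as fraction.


BM25 TF component = (k1+1)*tf / (k1+tf)
k1 = 2, tf = 19
Numerator = (2+1)*19 = 57
Denominator = 2 + 19 = 21
= 57/21 = 19/7

19/7


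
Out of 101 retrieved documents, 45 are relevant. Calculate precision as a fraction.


Precision = relevant_retrieved / total_retrieved
= 45 / 101
= 45 / (45 + 56)
= 45/101

45/101


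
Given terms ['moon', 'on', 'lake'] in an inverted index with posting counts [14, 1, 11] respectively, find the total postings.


Summing posting list sizes:
'moon': 14 postings
'on': 1 postings
'lake': 11 postings
Total = 14 + 1 + 11 = 26

26


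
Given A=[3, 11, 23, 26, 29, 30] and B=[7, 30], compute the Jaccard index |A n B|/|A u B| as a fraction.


A intersect B = [30]
|A intersect B| = 1
A union B = [3, 7, 11, 23, 26, 29, 30]
|A union B| = 7
Jaccard = 1/7 = 1/7

1/7


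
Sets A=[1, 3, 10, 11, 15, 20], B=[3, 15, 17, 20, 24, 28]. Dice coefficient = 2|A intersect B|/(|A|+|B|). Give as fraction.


A intersect B = [3, 15, 20]
|A intersect B| = 3
|A| = 6, |B| = 6
Dice = 2*3 / (6+6)
= 6 / 12 = 1/2

1/2


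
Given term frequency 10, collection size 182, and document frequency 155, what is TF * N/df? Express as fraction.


TF * (N/df)
= 10 * (182/155)
= 10 * 182/155
= 364/31

364/31


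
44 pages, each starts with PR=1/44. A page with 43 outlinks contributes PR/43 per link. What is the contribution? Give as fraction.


Initial PR = 1/44 = 1/44
Outlinks = 43
Contribution per link = PR / outlinks
= 1/44 / 43
= 1/1892

1/1892


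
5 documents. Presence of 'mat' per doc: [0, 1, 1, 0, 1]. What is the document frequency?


Checking each document for 'mat':
Doc 1: absent
Doc 2: present
Doc 3: present
Doc 4: absent
Doc 5: present
df = sum of presences = 0 + 1 + 1 + 0 + 1 = 3

3


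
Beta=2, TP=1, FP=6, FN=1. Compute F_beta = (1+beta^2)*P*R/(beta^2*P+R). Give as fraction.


P = TP/(TP+FP) = 1/7 = 1/7
R = TP/(TP+FN) = 1/2 = 1/2
beta^2 = 2^2 = 4
(1 + beta^2) = 5
Numerator = (1+beta^2)*P*R = 5/14
Denominator = beta^2*P + R = 4/7 + 1/2 = 15/14
F_beta = 1/3

1/3


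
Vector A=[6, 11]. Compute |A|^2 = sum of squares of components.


|A|^2 = sum of squared components
A[0]^2 = 6^2 = 36
A[1]^2 = 11^2 = 121
Sum = 36 + 121 = 157

157


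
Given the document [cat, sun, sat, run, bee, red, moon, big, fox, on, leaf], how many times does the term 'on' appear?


Document has 11 words
Scanning for 'on':
Found at positions: [9]
Count = 1

1


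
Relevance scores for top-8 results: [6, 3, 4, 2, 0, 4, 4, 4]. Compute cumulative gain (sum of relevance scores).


Cumulative Gain = sum of relevance scores
Position 1: rel=6, running sum=6
Position 2: rel=3, running sum=9
Position 3: rel=4, running sum=13
Position 4: rel=2, running sum=15
Position 5: rel=0, running sum=15
Position 6: rel=4, running sum=19
Position 7: rel=4, running sum=23
Position 8: rel=4, running sum=27
CG = 27

27


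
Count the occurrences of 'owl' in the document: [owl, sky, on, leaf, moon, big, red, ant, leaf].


Document has 9 words
Scanning for 'owl':
Found at positions: [0]
Count = 1

1


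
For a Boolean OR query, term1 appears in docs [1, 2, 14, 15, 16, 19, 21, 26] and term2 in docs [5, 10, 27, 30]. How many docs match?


Boolean OR: find union of posting lists
term1 docs: [1, 2, 14, 15, 16, 19, 21, 26]
term2 docs: [5, 10, 27, 30]
Union: [1, 2, 5, 10, 14, 15, 16, 19, 21, 26, 27, 30]
|union| = 12

12


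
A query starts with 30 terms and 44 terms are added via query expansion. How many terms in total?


Original terms: 30
Expansion terms: 44
Total = 30 + 44 = 74

74


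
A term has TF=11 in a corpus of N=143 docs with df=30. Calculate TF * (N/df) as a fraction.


TF * (N/df)
= 11 * (143/30)
= 11 * 143/30
= 1573/30

1573/30


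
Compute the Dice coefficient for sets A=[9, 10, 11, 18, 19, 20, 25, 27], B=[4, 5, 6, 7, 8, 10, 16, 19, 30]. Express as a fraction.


A intersect B = [10, 19]
|A intersect B| = 2
|A| = 8, |B| = 9
Dice = 2*2 / (8+9)
= 4 / 17 = 4/17

4/17


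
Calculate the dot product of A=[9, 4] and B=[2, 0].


Dot product = sum of element-wise products
A[0]*B[0] = 9*2 = 18
A[1]*B[1] = 4*0 = 0
Sum = 18 + 0 = 18

18


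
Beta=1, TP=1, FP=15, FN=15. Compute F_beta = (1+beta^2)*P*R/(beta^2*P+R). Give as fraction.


P = TP/(TP+FP) = 1/16 = 1/16
R = TP/(TP+FN) = 1/16 = 1/16
beta^2 = 1^2 = 1
(1 + beta^2) = 2
Numerator = (1+beta^2)*P*R = 1/128
Denominator = beta^2*P + R = 1/16 + 1/16 = 1/8
F_beta = 1/16

1/16


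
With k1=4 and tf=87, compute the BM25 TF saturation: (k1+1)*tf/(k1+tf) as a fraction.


BM25 TF component = (k1+1)*tf / (k1+tf)
k1 = 4, tf = 87
Numerator = (4+1)*87 = 435
Denominator = 4 + 87 = 91
= 435/91 = 435/91

435/91


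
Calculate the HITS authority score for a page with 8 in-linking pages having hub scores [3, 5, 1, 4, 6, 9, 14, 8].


Authority = sum of hub scores of in-linkers
In-link 1: hub score = 3
In-link 2: hub score = 5
In-link 3: hub score = 1
In-link 4: hub score = 4
In-link 5: hub score = 6
In-link 6: hub score = 9
In-link 7: hub score = 14
In-link 8: hub score = 8
Authority = 3 + 5 + 1 + 4 + 6 + 9 + 14 + 8 = 50

50


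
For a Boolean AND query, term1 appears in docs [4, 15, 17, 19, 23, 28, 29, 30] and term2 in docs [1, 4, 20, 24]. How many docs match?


Boolean AND: find intersection of posting lists
term1 docs: [4, 15, 17, 19, 23, 28, 29, 30]
term2 docs: [1, 4, 20, 24]
Intersection: [4]
|intersection| = 1

1


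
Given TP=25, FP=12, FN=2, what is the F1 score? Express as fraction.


F1 = 2 * P * R / (P + R)
P = TP/(TP+FP) = 25/37 = 25/37
R = TP/(TP+FN) = 25/27 = 25/27
2 * P * R = 2 * 25/37 * 25/27 = 1250/999
P + R = 25/37 + 25/27 = 1600/999
F1 = 1250/999 / 1600/999 = 25/32

25/32


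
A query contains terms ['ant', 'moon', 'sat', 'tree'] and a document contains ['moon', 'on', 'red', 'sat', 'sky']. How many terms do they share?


Query terms: ['ant', 'moon', 'sat', 'tree']
Document terms: ['moon', 'on', 'red', 'sat', 'sky']
Common terms: ['moon', 'sat']
Overlap count = 2

2


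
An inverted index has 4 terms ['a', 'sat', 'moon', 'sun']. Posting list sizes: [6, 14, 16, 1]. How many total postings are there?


Summing posting list sizes:
'a': 6 postings
'sat': 14 postings
'moon': 16 postings
'sun': 1 postings
Total = 6 + 14 + 16 + 1 = 37

37


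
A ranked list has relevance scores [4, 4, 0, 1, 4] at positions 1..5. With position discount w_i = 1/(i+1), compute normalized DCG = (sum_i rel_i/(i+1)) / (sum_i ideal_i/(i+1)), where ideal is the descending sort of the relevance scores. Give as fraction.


Position discount weights w_i = 1/(i+1) for i=1..5:
Weights = [1/2, 1/3, 1/4, 1/5, 1/6]
Actual relevance: [4, 4, 0, 1, 4]
DCG = 4/2 + 4/3 + 0/4 + 1/5 + 4/6 = 21/5
Ideal relevance (sorted desc): [4, 4, 4, 1, 0]
Ideal DCG = 4/2 + 4/3 + 4/4 + 1/5 + 0/6 = 68/15
nDCG = DCG / ideal_DCG = 21/5 / 68/15 = 63/68

63/68


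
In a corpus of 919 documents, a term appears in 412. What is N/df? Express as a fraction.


IDF ratio = N / df
= 919 / 412
= 919/412

919/412


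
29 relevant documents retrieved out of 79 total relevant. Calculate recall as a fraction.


Recall = retrieved_relevant / total_relevant
= 29 / 79
= 29 / (29 + 50)
= 29/79

29/79


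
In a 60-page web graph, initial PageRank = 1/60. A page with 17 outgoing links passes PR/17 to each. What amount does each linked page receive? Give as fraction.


Initial PR = 1/60 = 1/60
Outlinks = 17
Contribution per link = PR / outlinks
= 1/60 / 17
= 1/1020

1/1020


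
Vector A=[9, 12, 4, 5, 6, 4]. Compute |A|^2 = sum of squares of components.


|A|^2 = sum of squared components
A[0]^2 = 9^2 = 81
A[1]^2 = 12^2 = 144
A[2]^2 = 4^2 = 16
A[3]^2 = 5^2 = 25
A[4]^2 = 6^2 = 36
A[5]^2 = 4^2 = 16
Sum = 81 + 144 + 16 + 25 + 36 + 16 = 318

318


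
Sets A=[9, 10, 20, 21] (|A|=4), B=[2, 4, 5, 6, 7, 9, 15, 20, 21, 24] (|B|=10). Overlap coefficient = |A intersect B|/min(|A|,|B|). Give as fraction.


A intersect B = [9, 20, 21]
|A intersect B| = 3
min(|A|, |B|) = min(4, 10) = 4
Overlap = 3 / 4 = 3/4

3/4


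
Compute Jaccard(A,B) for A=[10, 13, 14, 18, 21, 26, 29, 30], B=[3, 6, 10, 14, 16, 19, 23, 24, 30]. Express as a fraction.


A intersect B = [10, 14, 30]
|A intersect B| = 3
A union B = [3, 6, 10, 13, 14, 16, 18, 19, 21, 23, 24, 26, 29, 30]
|A union B| = 14
Jaccard = 3/14 = 3/14

3/14


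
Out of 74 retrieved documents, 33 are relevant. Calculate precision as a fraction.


Precision = relevant_retrieved / total_retrieved
= 33 / 74
= 33 / (33 + 41)
= 33/74

33/74


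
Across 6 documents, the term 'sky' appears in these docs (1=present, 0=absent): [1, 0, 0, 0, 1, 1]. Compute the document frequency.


Checking each document for 'sky':
Doc 1: present
Doc 2: absent
Doc 3: absent
Doc 4: absent
Doc 5: present
Doc 6: present
df = sum of presences = 1 + 0 + 0 + 0 + 1 + 1 = 3

3


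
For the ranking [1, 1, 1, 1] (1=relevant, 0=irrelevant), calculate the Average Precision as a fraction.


Computing P@k for each relevant position:
Position 1: relevant, P@1 = 1/1 = 1
Position 2: relevant, P@2 = 2/2 = 1
Position 3: relevant, P@3 = 3/3 = 1
Position 4: relevant, P@4 = 4/4 = 1
Sum of P@k = 1 + 1 + 1 + 1 = 4
AP = 4 / 4 = 1

1


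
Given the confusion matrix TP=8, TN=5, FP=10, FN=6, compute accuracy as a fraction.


Accuracy = (TP + TN) / (TP + TN + FP + FN)
TP + TN = 8 + 5 = 13
Total = 8 + 5 + 10 + 6 = 29
Accuracy = 13 / 29 = 13/29

13/29


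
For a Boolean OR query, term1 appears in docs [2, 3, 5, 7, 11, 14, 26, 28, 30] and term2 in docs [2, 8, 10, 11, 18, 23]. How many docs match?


Boolean OR: find union of posting lists
term1 docs: [2, 3, 5, 7, 11, 14, 26, 28, 30]
term2 docs: [2, 8, 10, 11, 18, 23]
Union: [2, 3, 5, 7, 8, 10, 11, 14, 18, 23, 26, 28, 30]
|union| = 13

13


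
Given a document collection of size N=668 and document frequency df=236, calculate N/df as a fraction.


IDF ratio = N / df
= 668 / 236
= 167/59

167/59


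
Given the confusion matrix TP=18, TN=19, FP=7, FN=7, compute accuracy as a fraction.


Accuracy = (TP + TN) / (TP + TN + FP + FN)
TP + TN = 18 + 19 = 37
Total = 18 + 19 + 7 + 7 = 51
Accuracy = 37 / 51 = 37/51

37/51


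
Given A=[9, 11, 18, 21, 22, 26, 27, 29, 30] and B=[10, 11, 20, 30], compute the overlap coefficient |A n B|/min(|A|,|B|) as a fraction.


A intersect B = [11, 30]
|A intersect B| = 2
min(|A|, |B|) = min(9, 4) = 4
Overlap = 2 / 4 = 1/2

1/2


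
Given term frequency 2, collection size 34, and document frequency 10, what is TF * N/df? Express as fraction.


TF * (N/df)
= 2 * (34/10)
= 2 * 17/5
= 34/5

34/5


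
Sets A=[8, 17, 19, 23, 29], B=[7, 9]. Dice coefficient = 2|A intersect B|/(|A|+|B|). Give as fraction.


A intersect B = []
|A intersect B| = 0
|A| = 5, |B| = 2
Dice = 2*0 / (5+2)
= 0 / 7 = 0

0


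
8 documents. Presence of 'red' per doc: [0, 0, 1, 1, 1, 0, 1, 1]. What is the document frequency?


Checking each document for 'red':
Doc 1: absent
Doc 2: absent
Doc 3: present
Doc 4: present
Doc 5: present
Doc 6: absent
Doc 7: present
Doc 8: present
df = sum of presences = 0 + 0 + 1 + 1 + 1 + 0 + 1 + 1 = 5

5


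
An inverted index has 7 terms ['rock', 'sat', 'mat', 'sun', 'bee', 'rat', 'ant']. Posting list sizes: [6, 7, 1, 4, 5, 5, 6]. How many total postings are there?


Summing posting list sizes:
'rock': 6 postings
'sat': 7 postings
'mat': 1 postings
'sun': 4 postings
'bee': 5 postings
'rat': 5 postings
'ant': 6 postings
Total = 6 + 7 + 1 + 4 + 5 + 5 + 6 = 34

34


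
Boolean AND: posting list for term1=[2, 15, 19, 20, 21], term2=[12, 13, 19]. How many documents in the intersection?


Boolean AND: find intersection of posting lists
term1 docs: [2, 15, 19, 20, 21]
term2 docs: [12, 13, 19]
Intersection: [19]
|intersection| = 1

1


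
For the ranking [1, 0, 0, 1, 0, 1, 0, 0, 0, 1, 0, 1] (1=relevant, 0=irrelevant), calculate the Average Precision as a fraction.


Computing P@k for each relevant position:
Position 1: relevant, P@1 = 1/1 = 1
Position 2: not relevant
Position 3: not relevant
Position 4: relevant, P@4 = 2/4 = 1/2
Position 5: not relevant
Position 6: relevant, P@6 = 3/6 = 1/2
Position 7: not relevant
Position 8: not relevant
Position 9: not relevant
Position 10: relevant, P@10 = 4/10 = 2/5
Position 11: not relevant
Position 12: relevant, P@12 = 5/12 = 5/12
Sum of P@k = 1 + 1/2 + 1/2 + 2/5 + 5/12 = 169/60
AP = 169/60 / 5 = 169/300

169/300
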